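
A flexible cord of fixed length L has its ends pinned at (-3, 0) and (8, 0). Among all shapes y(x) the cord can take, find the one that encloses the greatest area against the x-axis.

Set up the augmented Lagrangian using a multiplier λ for the length constraint:
    F(y, y') = y − λ sqrt(1 + y'^2).
F has no explicit x dependence, so the Beltrami identity yields a first integral
    F − y' ∂F/∂y' = C.
Compute ∂F/∂y' = −λ y' / sqrt(1 + y'^2). Then
    y − λ sqrt(1 + y'^2) + λ y'^2 / sqrt(1 + y'^2) = C
    ⇒  y − λ / sqrt(1 + y'^2) = C.
Solving for y' and integrating gives
    (x − a)^2 + (y − b)^2 = λ^2,
a circular arc of radius λ. The constants a, b are determined by the endpoint conditions y(-3) = y(8) = 0, and λ is fixed implicitly by the length constraint
    ∫_{-3}^{8} sqrt(1 + y'^2) dx = L.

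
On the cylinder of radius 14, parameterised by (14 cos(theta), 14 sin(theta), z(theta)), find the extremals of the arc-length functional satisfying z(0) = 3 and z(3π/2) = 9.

Parameterise the cylinder of radius R = 14 as
    r(θ) = (14 cos θ, 14 sin θ, z(θ)).
The arc-length element is
    ds = sqrt(196 + (dz/dθ)^2) dθ,
so the Lagrangian is L = sqrt(196 + z'^2).
L depends on z' only, not on z or θ, so ∂L/∂z = 0 and
    ∂L/∂z' = z' / sqrt(196 + z'^2).
The Euler-Lagrange equation gives
    d/dθ( z' / sqrt(196 + z'^2) ) = 0,
so z' is constant. Integrating once:
    z(θ) = a θ + b,
a helix on the cylinder (a straight line when the cylinder is unrolled). The constants a, b are determined by the endpoint conditions.
With endpoint conditions z(0) = 3 and z(3π/2) = 9: from z(0) = b we get b = 3, and a·3π/2 + 3 = 9 gives a = 4/π, so
    z(θ) = (4/π) θ + 3.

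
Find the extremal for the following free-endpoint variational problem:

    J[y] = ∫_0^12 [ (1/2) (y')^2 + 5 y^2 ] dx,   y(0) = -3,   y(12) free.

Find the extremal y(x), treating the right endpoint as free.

The Lagrangian L = (1/2) (y')^2 + 5 y^2 gives
    ∂L/∂y = 10 y,   ∂L/∂y' = y'.
Euler-Lagrange: y'' − 10 y = 0.
With k = sqrt(10), the general solution is
    y(x) = A cosh(sqrt(10) x) + B sinh(sqrt(10) x).
Fixed left endpoint y(0) = -3 ⇒ A = -3.
The right endpoint x = 12 is free, so the natural (transversality) condition is ∂L/∂y' |_{x=12} = 0, i.e. y'(12) = 0.
Compute y'(x) = A k sinh(k x) + B k cosh(k x), so
    y'(12) = A k sinh(k·12) + B k cosh(k·12) = 0
    ⇒ B = −A tanh(k·12) = 3 tanh(sqrt(10)·12).
Therefore the extremal is
    y(x) = −3 cosh(sqrt(10) x) + 3 tanh(sqrt(10)·12) sinh(sqrt(10) x).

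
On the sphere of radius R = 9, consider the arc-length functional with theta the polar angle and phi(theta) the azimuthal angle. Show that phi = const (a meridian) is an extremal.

On the sphere of radius R = 9 with spherical coordinates (θ, φ), the induced metric is
    ds^2 = 81(dθ^2 + sin^2(θ) dφ^2).
Using θ as the parameter, the arc-length functional becomes
    J[φ] = ∫ 9 sqrt(1 + sin^2(θ) (dφ/dθ)^2) dθ.
So L = 9 sqrt(1 + sin^2(θ) φ'^2). Compute
    ∂L/∂φ = 0  (L has no explicit φ dependence),
    ∂L/∂φ' = 9 sin^2(θ) φ' / sqrt(1 + sin^2(θ) φ'^2).
For the candidate φ(θ) = c (constant), φ' = 0, so ∂L/∂φ' evaluated along the candidate vanishes, and ∂L/∂φ is identically zero. Hence
    d/dθ(∂L/∂φ') − ∂L/∂φ = 0
is satisfied. Therefore meridians φ = const are extremals of arc length — they are geodesics on the sphere.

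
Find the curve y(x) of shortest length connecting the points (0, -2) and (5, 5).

Arc-length functional: J[y] = ∫ sqrt(1 + (y')^2) dx.
Lagrangian L = sqrt(1 + (y')^2) has no explicit y dependence, so ∂L/∂y = 0 and the Euler-Lagrange equation gives
    d/dx( y' / sqrt(1 + (y')^2) ) = 0  ⇒  y' / sqrt(1 + (y')^2) = const.
Hence y' is constant, so y(x) is affine.
Fitting the endpoints (0, -2) and (5, 5):
    slope m = (5 − (-2)) / (5 − 0) = 7/5,
    intercept c = (-2) − m·0 = -2.
Extremal: y(x) = (7/5) x - 2.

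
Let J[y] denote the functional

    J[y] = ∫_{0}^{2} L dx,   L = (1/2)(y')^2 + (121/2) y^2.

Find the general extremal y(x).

The Lagrangian is L = (1/2)(y')^2 + (121/2) y^2.
∂L/∂y = 121y.
∂L/∂y' = y'.
The Euler-Lagrange equation d/dx(∂L/∂y') − ∂L/∂y = 0 becomes:
    y'' - 121 y = 0
General solution: y(x) = A e^(11x) + B e^(-11x), where A and B are arbitrary constants fixed by the endpoint conditions.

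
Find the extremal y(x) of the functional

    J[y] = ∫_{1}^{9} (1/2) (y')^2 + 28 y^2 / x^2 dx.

The Lagrangian is L = (1/2) (y')^2 + 28 y^2 / x^2.
Compute ∂L/∂y = 56y/x^2, ∂L/∂y' = y'.
The Euler-Lagrange equation d/dx(∂L/∂y') − ∂L/∂y = 0 reduces to
    y'' − 56/x^2 · y = 0  (x > 0).
Its general solution is
    y(x) = A x^8 + B x^(-7),
with A, B fixed by the endpoint conditions.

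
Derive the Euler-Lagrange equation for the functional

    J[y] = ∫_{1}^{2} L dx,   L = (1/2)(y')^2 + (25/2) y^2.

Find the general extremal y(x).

The Lagrangian is L = (1/2)(y')^2 + (25/2) y^2.
∂L/∂y = 25y.
∂L/∂y' = y'.
The Euler-Lagrange equation d/dx(∂L/∂y') − ∂L/∂y = 0 becomes:
    y'' - 25 y = 0
General solution: y(x) = A e^(5x) + B e^(-5x), where A and B are arbitrary constants fixed by the endpoint conditions.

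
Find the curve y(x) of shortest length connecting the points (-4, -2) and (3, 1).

Arc-length functional: J[y] = ∫ sqrt(1 + (y')^2) dx.
Lagrangian L = sqrt(1 + (y')^2) has no explicit y dependence, so ∂L/∂y = 0 and the Euler-Lagrange equation gives
    d/dx( y' / sqrt(1 + (y')^2) ) = 0  ⇒  y' / sqrt(1 + (y')^2) = const.
Hence y' is constant, so y(x) is affine.
Fitting the endpoints (-4, -2) and (3, 1):
    slope m = (1 − (-2)) / (3 − (-4)) = 3/7,
    intercept c = (-2) − m·(-4) = -2/7.
Extremal: y(x) = (3/7) x - 2/7.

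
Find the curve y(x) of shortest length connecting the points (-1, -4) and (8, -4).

Arc-length functional: J[y] = ∫ sqrt(1 + (y')^2) dx.
Lagrangian L = sqrt(1 + (y')^2) has no explicit y dependence, so ∂L/∂y = 0 and the Euler-Lagrange equation gives
    d/dx( y' / sqrt(1 + (y')^2) ) = 0  ⇒  y' / sqrt(1 + (y')^2) = const.
Hence y' is constant, so y(x) is affine.
Fitting the endpoints (-1, -4) and (8, -4):
    slope m = ((-4) − (-4)) / (8 − (-1)) = 0,
    intercept c = (-4) − m·(-1) = -4.
Extremal: y(x) = -4.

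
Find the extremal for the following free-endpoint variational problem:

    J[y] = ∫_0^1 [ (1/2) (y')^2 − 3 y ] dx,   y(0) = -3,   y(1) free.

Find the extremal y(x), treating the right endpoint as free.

The Lagrangian L = (1/2) (y')^2 − 3 y gives
    ∂L/∂y = −3,   ∂L/∂y' = y'.
Euler-Lagrange: d/dx(y') − (−3) = 0, i.e. y'' + 3 = 0, so
    y(x) = −(3/2) x^2 + C1 x + C2.
Fixed left endpoint y(0) = -3 ⇒ C2 = -3.
The right endpoint x = 1 is free, so the natural (transversality) condition is ∂L/∂y' |_{x=1} = 0, i.e. y'(1) = 0.
Compute y'(x) = −3 x + C1, so y'(1) = −3 + C1 = 0 ⇒ C1 = 3.
Therefore the extremal is
    y(x) = −(3/2) x^2 + 3 x − 3.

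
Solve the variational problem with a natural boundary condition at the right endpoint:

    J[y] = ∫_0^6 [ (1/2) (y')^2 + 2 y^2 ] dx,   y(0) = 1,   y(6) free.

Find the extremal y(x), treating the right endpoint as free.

The Lagrangian L = (1/2) (y')^2 + 2 y^2 gives
    ∂L/∂y = 4 y,   ∂L/∂y' = y'.
Euler-Lagrange: y'' − 4 y = 0.
With k = 2, the general solution is
    y(x) = A cosh(2 x) + B sinh(2 x).
Fixed left endpoint y(0) = 1 ⇒ A = 1.
The right endpoint x = 6 is free, so the natural (transversality) condition is ∂L/∂y' |_{x=6} = 0, i.e. y'(6) = 0.
Compute y'(x) = A k sinh(k x) + B k cosh(k x), so
    y'(6) = A k sinh(k·6) + B k cosh(k·6) = 0
    ⇒ B = −A tanh(k·6) = − tanh(2·6).
Therefore the extremal is
    y(x) = cosh(2 x) − tanh(2·6) sinh(2 x).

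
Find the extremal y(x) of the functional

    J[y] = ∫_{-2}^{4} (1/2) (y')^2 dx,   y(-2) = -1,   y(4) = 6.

The Lagrangian is L = (1/2) (y')^2.
Compute ∂L/∂y = 0, ∂L/∂y' = y'.
The Euler-Lagrange equation d/dx(∂L/∂y') − ∂L/∂y = 0 reduces to
    y'' = 0.
Its general solution is
    y(x) = A x + B,
with A, B fixed by the endpoint conditions.
Applying the endpoint conditions y(-2) = -1 and y(4) = 6: solve A·-2 + B = -1 and A·4 + B = 6. Subtracting gives A(4 − -2) = 6 − -1, so A = 7/6, and B = -1 − A·-2 = 4/3. Therefore
    y(x) = (7/6) x + 4/3.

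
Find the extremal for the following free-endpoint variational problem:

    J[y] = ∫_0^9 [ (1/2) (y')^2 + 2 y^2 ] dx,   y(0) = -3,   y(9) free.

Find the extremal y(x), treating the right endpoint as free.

The Lagrangian L = (1/2) (y')^2 + 2 y^2 gives
    ∂L/∂y = 4 y,   ∂L/∂y' = y'.
Euler-Lagrange: y'' − 4 y = 0.
With k = 2, the general solution is
    y(x) = A cosh(2 x) + B sinh(2 x).
Fixed left endpoint y(0) = -3 ⇒ A = -3.
The right endpoint x = 9 is free, so the natural (transversality) condition is ∂L/∂y' |_{x=9} = 0, i.e. y'(9) = 0.
Compute y'(x) = A k sinh(k x) + B k cosh(k x), so
    y'(9) = A k sinh(k·9) + B k cosh(k·9) = 0
    ⇒ B = −A tanh(k·9) = 3 tanh(2·9).
Therefore the extremal is
    y(x) = −3 cosh(2 x) + 3 tanh(2·9) sinh(2 x).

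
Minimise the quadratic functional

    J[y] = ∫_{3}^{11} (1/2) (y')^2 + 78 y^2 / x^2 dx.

The Lagrangian is L = (1/2) (y')^2 + 78 y^2 / x^2.
Compute ∂L/∂y = 156y/x^2, ∂L/∂y' = y'.
The Euler-Lagrange equation d/dx(∂L/∂y') − ∂L/∂y = 0 reduces to
    y'' − 156/x^2 · y = 0  (x > 0).
Its general solution is
    y(x) = A x^13 + B x^(-12),
with A, B fixed by the endpoint conditions.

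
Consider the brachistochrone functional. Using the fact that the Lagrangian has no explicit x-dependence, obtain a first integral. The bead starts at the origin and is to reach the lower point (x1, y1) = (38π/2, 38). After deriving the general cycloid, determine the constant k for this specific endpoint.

The Lagrangian L = sqrt((1 + y'^2) / y) has no explicit x dependence, so the Beltrami identity applies:
    L − y' ∂L/∂y' = C.
Compute ∂L/∂y' = y' / sqrt(y (1 + y'^2)).
Substitute:
    sqrt((1 + y'^2)/y) − y'·y' / sqrt(y (1 + y'^2))
    = (1 + y'^2) / sqrt(y (1 + y'^2)) − y'^2 / sqrt(y (1 + y'^2))
    = 1 / sqrt(y (1 + y'^2)) = C.
Squaring and rearranging gives the first integral
    y (1 + y'^2) = 1/C^2 =: k   (constant).
Solving this first-order ODE by the substitution
    y = (k/2)(1 − cos θ)
yields the cycloid parameterisation
    x(θ) = (k/2)(θ − sin θ),   y(θ) = (k/2)(1 − cos θ).
The constant k is fixed by the endpoint condition.
Now fit the given lower endpoint (x1, y1) = (38π/2, 38). At the bottom of the first arch (θ = π), the parametric equations give
    y(π) = (k/2)(1 − cos π) = k,
    x(π) = (k/2)(π − sin π) = kπ/2.
Matching y(π) = 38 gives k = 38, consistent with x(π) = 38π/2. Therefore the specific cycloid is
    x(θ) = (38/2)(θ − sin θ),   y(θ) = (38/2)(1 − cos θ).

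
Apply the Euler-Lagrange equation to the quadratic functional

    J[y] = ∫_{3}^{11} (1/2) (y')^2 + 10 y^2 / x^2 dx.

The Lagrangian is L = (1/2) (y')^2 + 10 y^2 / x^2.
Compute ∂L/∂y = 20y/x^2, ∂L/∂y' = y'.
The Euler-Lagrange equation d/dx(∂L/∂y') − ∂L/∂y = 0 reduces to
    y'' − 20/x^2 · y = 0  (x > 0).
Its general solution is
    y(x) = A x^5 + B x^(-4),
with A, B fixed by the endpoint conditions.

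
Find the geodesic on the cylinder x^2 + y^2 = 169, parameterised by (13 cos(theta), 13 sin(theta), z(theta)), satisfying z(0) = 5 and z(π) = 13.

Parameterise the cylinder of radius R = 13 as
    r(θ) = (13 cos θ, 13 sin θ, z(θ)).
The arc-length element is
    ds = sqrt(169 + (dz/dθ)^2) dθ,
so the Lagrangian is L = sqrt(169 + z'^2).
L depends on z' only, not on z or θ, so ∂L/∂z = 0 and
    ∂L/∂z' = z' / sqrt(169 + z'^2).
The Euler-Lagrange equation gives
    d/dθ( z' / sqrt(169 + z'^2) ) = 0,
so z' is constant. Integrating once:
    z(θ) = a θ + b,
a helix on the cylinder (a straight line when the cylinder is unrolled). The constants a, b are determined by the endpoint conditions.
With endpoint conditions z(0) = 5 and z(π) = 13: from z(0) = b we get b = 5, and a·π + 5 = 13 gives a = 8/π, so
    z(θ) = (8/π) θ + 5.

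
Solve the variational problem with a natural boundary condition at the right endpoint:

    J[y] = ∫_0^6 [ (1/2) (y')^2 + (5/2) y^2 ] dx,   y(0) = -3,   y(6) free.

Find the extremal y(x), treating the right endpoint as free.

The Lagrangian L = (1/2) (y')^2 + (5/2) y^2 gives
    ∂L/∂y = 5 y,   ∂L/∂y' = y'.
Euler-Lagrange: y'' − 5 y = 0.
With k = sqrt(5), the general solution is
    y(x) = A cosh(sqrt(5) x) + B sinh(sqrt(5) x).
Fixed left endpoint y(0) = -3 ⇒ A = -3.
The right endpoint x = 6 is free, so the natural (transversality) condition is ∂L/∂y' |_{x=6} = 0, i.e. y'(6) = 0.
Compute y'(x) = A k sinh(k x) + B k cosh(k x), so
    y'(6) = A k sinh(k·6) + B k cosh(k·6) = 0
    ⇒ B = −A tanh(k·6) = 3 tanh(sqrt(5)·6).
Therefore the extremal is
    y(x) = −3 cosh(sqrt(5) x) + 3 tanh(sqrt(5)·6) sinh(sqrt(5) x).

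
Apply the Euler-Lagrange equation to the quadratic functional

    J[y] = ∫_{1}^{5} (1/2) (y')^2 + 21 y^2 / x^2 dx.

The Lagrangian is L = (1/2) (y')^2 + 21 y^2 / x^2.
Compute ∂L/∂y = 42y/x^2, ∂L/∂y' = y'.
The Euler-Lagrange equation d/dx(∂L/∂y') − ∂L/∂y = 0 reduces to
    y'' − 42/x^2 · y = 0  (x > 0).
Its general solution is
    y(x) = A x^7 + B x^(-6),
with A, B fixed by the endpoint conditions.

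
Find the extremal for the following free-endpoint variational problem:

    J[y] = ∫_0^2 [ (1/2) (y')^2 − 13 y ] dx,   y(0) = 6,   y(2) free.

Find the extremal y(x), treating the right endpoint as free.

The Lagrangian L = (1/2) (y')^2 − 13 y gives
    ∂L/∂y = −13,   ∂L/∂y' = y'.
Euler-Lagrange: d/dx(y') − (−13) = 0, i.e. y'' + 13 = 0, so
    y(x) = −(13/2) x^2 + C1 x + C2.
Fixed left endpoint y(0) = 6 ⇒ C2 = 6.
The right endpoint x = 2 is free, so the natural (transversality) condition is ∂L/∂y' |_{x=2} = 0, i.e. y'(2) = 0.
Compute y'(x) = −13 x + C1, so y'(2) = −26 + C1 = 0 ⇒ C1 = 26.
Therefore the extremal is
    y(x) = −(13/2) x^2 + 26 x + 6.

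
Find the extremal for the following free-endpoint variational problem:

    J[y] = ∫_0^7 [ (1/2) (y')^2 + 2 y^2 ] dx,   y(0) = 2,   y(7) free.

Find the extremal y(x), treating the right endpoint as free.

The Lagrangian L = (1/2) (y')^2 + 2 y^2 gives
    ∂L/∂y = 4 y,   ∂L/∂y' = y'.
Euler-Lagrange: y'' − 4 y = 0.
With k = 2, the general solution is
    y(x) = A cosh(2 x) + B sinh(2 x).
Fixed left endpoint y(0) = 2 ⇒ A = 2.
The right endpoint x = 7 is free, so the natural (transversality) condition is ∂L/∂y' |_{x=7} = 0, i.e. y'(7) = 0.
Compute y'(x) = A k sinh(k x) + B k cosh(k x), so
    y'(7) = A k sinh(k·7) + B k cosh(k·7) = 0
    ⇒ B = −A tanh(k·7) = − 2 tanh(2·7).
Therefore the extremal is
    y(x) = 2 cosh(2 x) − 2 tanh(2·7) sinh(2 x).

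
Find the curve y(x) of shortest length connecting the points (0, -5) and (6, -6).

Arc-length functional: J[y] = ∫ sqrt(1 + (y')^2) dx.
Lagrangian L = sqrt(1 + (y')^2) has no explicit y dependence, so ∂L/∂y = 0 and the Euler-Lagrange equation gives
    d/dx( y' / sqrt(1 + (y')^2) ) = 0  ⇒  y' / sqrt(1 + (y')^2) = const.
Hence y' is constant, so y(x) is affine.
Fitting the endpoints (0, -5) and (6, -6):
    slope m = ((-6) − (-5)) / (6 − 0) = -1/6,
    intercept c = (-5) − m·0 = -5.
Extremal: y(x) = (-1/6) x - 5.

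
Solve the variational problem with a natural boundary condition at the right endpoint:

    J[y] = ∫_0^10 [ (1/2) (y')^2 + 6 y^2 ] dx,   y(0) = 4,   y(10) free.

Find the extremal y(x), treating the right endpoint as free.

The Lagrangian L = (1/2) (y')^2 + 6 y^2 gives
    ∂L/∂y = 12 y,   ∂L/∂y' = y'.
Euler-Lagrange: y'' − 12 y = 0.
With k = sqrt(12), the general solution is
    y(x) = A cosh(sqrt(12) x) + B sinh(sqrt(12) x).
Fixed left endpoint y(0) = 4 ⇒ A = 4.
The right endpoint x = 10 is free, so the natural (transversality) condition is ∂L/∂y' |_{x=10} = 0, i.e. y'(10) = 0.
Compute y'(x) = A k sinh(k x) + B k cosh(k x), so
    y'(10) = A k sinh(k·10) + B k cosh(k·10) = 0
    ⇒ B = −A tanh(k·10) = − 4 tanh(sqrt(12)·10).
Therefore the extremal is
    y(x) = 4 cosh(sqrt(12) x) − 4 tanh(sqrt(12)·10) sinh(sqrt(12) x).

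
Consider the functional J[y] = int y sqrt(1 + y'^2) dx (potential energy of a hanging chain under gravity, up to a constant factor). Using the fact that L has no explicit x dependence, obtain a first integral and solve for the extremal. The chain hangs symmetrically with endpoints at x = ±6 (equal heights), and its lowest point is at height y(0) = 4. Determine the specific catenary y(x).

The Lagrangian L(y, y') = y sqrt(1 + y'^2) has no explicit x dependence, so the Beltrami identity applies:
    L − y' ∂L/∂y' = C.
Compute ∂L/∂y' = y · y' / sqrt(1 + y'^2). Then
    L − y' ∂L/∂y'
    = y sqrt(1 + y'^2) − y · y'^2 / sqrt(1 + y'^2)
    = y (1 + y'^2 − y'^2) / sqrt(1 + y'^2)
    = y / sqrt(1 + y'^2) = C.
Squaring gives y^2 = C^2 (1 + y'^2), i.e.
    y'^2 = y^2 / C^2 − 1.
Separating variables,
    dy / sqrt(y^2 − C^2) = dx / C,
and integrating gives arccosh(y / C) = (x − a)/C, so
    y(x) = C cosh((x − a)/C),
the catenary. The constants C and a are fixed by the two endpoint conditions (and, for the hanging-chain problem, the length constraint selects C).
Now fit the given data. The endpoints x = ±6 are symmetric at equal height, so the catenary is even about its minimum: a = 0 and y(x) = C cosh(x/C). The lowest point is y(0) = C cosh(0) = C, and we are told y(0) = 4, so C = 4. Therefore
    y(x) = 4 cosh(x/4),
and at the endpoints
    y(±6) = 4 cosh(6/4).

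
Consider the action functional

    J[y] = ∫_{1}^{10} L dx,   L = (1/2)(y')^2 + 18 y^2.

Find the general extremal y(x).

The Lagrangian is L = (1/2)(y')^2 + 18 y^2.
∂L/∂y = 36y.
∂L/∂y' = y'.
The Euler-Lagrange equation d/dx(∂L/∂y') − ∂L/∂y = 0 becomes:
    y'' - 36 y = 0
General solution: y(x) = A e^(6x) + B e^(-6x), where A and B are arbitrary constants fixed by the endpoint conditions.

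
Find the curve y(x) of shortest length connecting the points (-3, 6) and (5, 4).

Arc-length functional: J[y] = ∫ sqrt(1 + (y')^2) dx.
Lagrangian L = sqrt(1 + (y')^2) has no explicit y dependence, so ∂L/∂y = 0 and the Euler-Lagrange equation gives
    d/dx( y' / sqrt(1 + (y')^2) ) = 0  ⇒  y' / sqrt(1 + (y')^2) = const.
Hence y' is constant, so y(x) is affine.
Fitting the endpoints (-3, 6) and (5, 4):
    slope m = (4 − 6) / (5 − (-3)) = -1/4,
    intercept c = 6 − m·(-3) = 21/4.
Extremal: y(x) = (-1/4) x + 21/4.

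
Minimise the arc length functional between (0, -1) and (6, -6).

Arc-length functional: J[y] = ∫ sqrt(1 + (y')^2) dx.
Lagrangian L = sqrt(1 + (y')^2) has no explicit y dependence, so ∂L/∂y = 0 and the Euler-Lagrange equation gives
    d/dx( y' / sqrt(1 + (y')^2) ) = 0  ⇒  y' / sqrt(1 + (y')^2) = const.
Hence y' is constant, so y(x) is affine.
Fitting the endpoints (0, -1) and (6, -6):
    slope m = ((-6) − (-1)) / (6 − 0) = -5/6,
    intercept c = (-1) − m·0 = -1.
Extremal: y(x) = (-5/6) x - 1.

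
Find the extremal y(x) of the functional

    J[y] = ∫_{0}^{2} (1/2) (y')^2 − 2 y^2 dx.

The Lagrangian is L = (1/2) (y')^2 − 2 y^2.
Compute ∂L/∂y = -4y, ∂L/∂y' = y'.
The Euler-Lagrange equation d/dx(∂L/∂y') − ∂L/∂y = 0 reduces to
    y'' + 4 y = 0.
Its general solution is
    y(x) = A sin(2x) + B cos(2x),
with A, B fixed by the endpoint conditions.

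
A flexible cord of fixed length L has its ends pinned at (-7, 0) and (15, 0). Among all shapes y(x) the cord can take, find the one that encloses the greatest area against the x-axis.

Set up the augmented Lagrangian using a multiplier λ for the length constraint:
    F(y, y') = y − λ sqrt(1 + y'^2).
F has no explicit x dependence, so the Beltrami identity yields a first integral
    F − y' ∂F/∂y' = C.
Compute ∂F/∂y' = −λ y' / sqrt(1 + y'^2). Then
    y − λ sqrt(1 + y'^2) + λ y'^2 / sqrt(1 + y'^2) = C
    ⇒  y − λ / sqrt(1 + y'^2) = C.
Solving for y' and integrating gives
    (x − a)^2 + (y − b)^2 = λ^2,
a circular arc of radius λ. The constants a, b are determined by the endpoint conditions y(-7) = y(15) = 0, and λ is fixed implicitly by the length constraint
    ∫_{-7}^{15} sqrt(1 + y'^2) dx = L.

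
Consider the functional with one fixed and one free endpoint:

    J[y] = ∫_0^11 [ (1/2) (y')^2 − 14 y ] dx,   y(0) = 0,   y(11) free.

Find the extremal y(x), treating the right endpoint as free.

The Lagrangian L = (1/2) (y')^2 − 14 y gives
    ∂L/∂y = −14,   ∂L/∂y' = y'.
Euler-Lagrange: d/dx(y') − (−14) = 0, i.e. y'' + 14 = 0, so
    y(x) = −(14/2) x^2 + C1 x + C2.
Fixed left endpoint y(0) = 0 ⇒ C2 = 0.
The right endpoint x = 11 is free, so the natural (transversality) condition is ∂L/∂y' |_{x=11} = 0, i.e. y'(11) = 0.
Compute y'(x) = −14 x + C1, so y'(11) = −154 + C1 = 0 ⇒ C1 = 154.
Therefore the extremal is
    y(x) = −7 x^2 + 154 x.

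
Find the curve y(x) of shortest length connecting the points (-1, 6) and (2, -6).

Arc-length functional: J[y] = ∫ sqrt(1 + (y')^2) dx.
Lagrangian L = sqrt(1 + (y')^2) has no explicit y dependence, so ∂L/∂y = 0 and the Euler-Lagrange equation gives
    d/dx( y' / sqrt(1 + (y')^2) ) = 0  ⇒  y' / sqrt(1 + (y')^2) = const.
Hence y' is constant, so y(x) is affine.
Fitting the endpoints (-1, 6) and (2, -6):
    slope m = ((-6) − 6) / (2 − (-1)) = -4,
    intercept c = 6 − m·(-1) = 2.
Extremal: y(x) = -4 x + 2.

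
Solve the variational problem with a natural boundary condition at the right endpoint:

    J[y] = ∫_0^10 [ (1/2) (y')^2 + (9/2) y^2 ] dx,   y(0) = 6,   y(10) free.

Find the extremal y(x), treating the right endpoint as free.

The Lagrangian L = (1/2) (y')^2 + (9/2) y^2 gives
    ∂L/∂y = 9 y,   ∂L/∂y' = y'.
Euler-Lagrange: y'' − 9 y = 0.
With k = 3, the general solution is
    y(x) = A cosh(3 x) + B sinh(3 x).
Fixed left endpoint y(0) = 6 ⇒ A = 6.
The right endpoint x = 10 is free, so the natural (transversality) condition is ∂L/∂y' |_{x=10} = 0, i.e. y'(10) = 0.
Compute y'(x) = A k sinh(k x) + B k cosh(k x), so
    y'(10) = A k sinh(k·10) + B k cosh(k·10) = 0
    ⇒ B = −A tanh(k·10) = − 6 tanh(3·10).
Therefore the extremal is
    y(x) = 6 cosh(3 x) − 6 tanh(3·10) sinh(3 x).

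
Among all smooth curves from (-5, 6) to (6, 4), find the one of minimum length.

Arc-length functional: J[y] = ∫ sqrt(1 + (y')^2) dx.
Lagrangian L = sqrt(1 + (y')^2) has no explicit y dependence, so ∂L/∂y = 0 and the Euler-Lagrange equation gives
    d/dx( y' / sqrt(1 + (y')^2) ) = 0  ⇒  y' / sqrt(1 + (y')^2) = const.
Hence y' is constant, so y(x) is affine.
Fitting the endpoints (-5, 6) and (6, 4):
    slope m = (4 − 6) / (6 − (-5)) = -2/11,
    intercept c = 6 − m·(-5) = 56/11.
Extremal: y(x) = (-2/11) x + 56/11.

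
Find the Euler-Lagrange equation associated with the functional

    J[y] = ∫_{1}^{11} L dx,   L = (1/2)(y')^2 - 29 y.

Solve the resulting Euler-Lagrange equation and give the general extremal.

The Lagrangian is L = (1/2)(y')^2 - 29 y.
∂L/∂y = -29.
∂L/∂y' = y'.
The Euler-Lagrange equation d/dx(∂L/∂y') − ∂L/∂y = 0 becomes:
    y'' + 29 = 0
General solution: y(x) = -(29/2) x^2 + A x + B, where A and B are arbitrary constants fixed by the endpoint conditions.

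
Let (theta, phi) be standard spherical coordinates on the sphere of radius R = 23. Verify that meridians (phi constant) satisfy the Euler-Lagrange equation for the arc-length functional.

On the sphere of radius R = 23 with spherical coordinates (θ, φ), the induced metric is
    ds^2 = 529(dθ^2 + sin^2(θ) dφ^2).
Using θ as the parameter, the arc-length functional becomes
    J[φ] = ∫ 23 sqrt(1 + sin^2(θ) (dφ/dθ)^2) dθ.
So L = 23 sqrt(1 + sin^2(θ) φ'^2). Compute
    ∂L/∂φ = 0  (L has no explicit φ dependence),
    ∂L/∂φ' = 23 sin^2(θ) φ' / sqrt(1 + sin^2(θ) φ'^2).
For the candidate φ(θ) = c (constant), φ' = 0, so ∂L/∂φ' evaluated along the candidate vanishes, and ∂L/∂φ is identically zero. Hence
    d/dθ(∂L/∂φ') − ∂L/∂φ = 0
is satisfied. Therefore meridians φ = const are extremals of arc length — they are geodesics on the sphere.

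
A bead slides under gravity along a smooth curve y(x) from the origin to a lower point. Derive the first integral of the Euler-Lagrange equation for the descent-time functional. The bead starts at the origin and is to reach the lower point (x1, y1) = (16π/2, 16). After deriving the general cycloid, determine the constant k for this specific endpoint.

The Lagrangian L = sqrt((1 + y'^2) / y) has no explicit x dependence, so the Beltrami identity applies:
    L − y' ∂L/∂y' = C.
Compute ∂L/∂y' = y' / sqrt(y (1 + y'^2)).
Substitute:
    sqrt((1 + y'^2)/y) − y'·y' / sqrt(y (1 + y'^2))
    = (1 + y'^2) / sqrt(y (1 + y'^2)) − y'^2 / sqrt(y (1 + y'^2))
    = 1 / sqrt(y (1 + y'^2)) = C.
Squaring and rearranging gives the first integral
    y (1 + y'^2) = 1/C^2 =: k   (constant).
Solving this first-order ODE by the substitution
    y = (k/2)(1 − cos θ)
yields the cycloid parameterisation
    x(θ) = (k/2)(θ − sin θ),   y(θ) = (k/2)(1 − cos θ).
The constant k is fixed by the endpoint condition.
Now fit the given lower endpoint (x1, y1) = (16π/2, 16). At the bottom of the first arch (θ = π), the parametric equations give
    y(π) = (k/2)(1 − cos π) = k,
    x(π) = (k/2)(π − sin π) = kπ/2.
Matching y(π) = 16 gives k = 16, consistent with x(π) = 16π/2. Therefore the specific cycloid is
    x(θ) = (16/2)(θ − sin θ),   y(θ) = (16/2)(1 − cos θ).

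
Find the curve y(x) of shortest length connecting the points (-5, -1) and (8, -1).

Arc-length functional: J[y] = ∫ sqrt(1 + (y')^2) dx.
Lagrangian L = sqrt(1 + (y')^2) has no explicit y dependence, so ∂L/∂y = 0 and the Euler-Lagrange equation gives
    d/dx( y' / sqrt(1 + (y')^2) ) = 0  ⇒  y' / sqrt(1 + (y')^2) = const.
Hence y' is constant, so y(x) is affine.
Fitting the endpoints (-5, -1) and (8, -1):
    slope m = ((-1) − (-1)) / (8 − (-5)) = 0,
    intercept c = (-1) − m·(-5) = -1.
Extremal: y(x) = -1.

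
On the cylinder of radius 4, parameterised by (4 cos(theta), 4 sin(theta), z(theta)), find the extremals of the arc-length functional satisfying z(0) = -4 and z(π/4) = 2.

Parameterise the cylinder of radius R = 4 as
    r(θ) = (4 cos θ, 4 sin θ, z(θ)).
The arc-length element is
    ds = sqrt(16 + (dz/dθ)^2) dθ,
so the Lagrangian is L = sqrt(16 + z'^2).
L depends on z' only, not on z or θ, so ∂L/∂z = 0 and
    ∂L/∂z' = z' / sqrt(16 + z'^2).
The Euler-Lagrange equation gives
    d/dθ( z' / sqrt(16 + z'^2) ) = 0,
so z' is constant. Integrating once:
    z(θ) = a θ + b,
a helix on the cylinder (a straight line when the cylinder is unrolled). The constants a, b are determined by the endpoint conditions.
With endpoint conditions z(0) = -4 and z(π/4) = 2: from z(0) = b we get b = -4, and a·π/4 + -4 = 2 gives a = 24/π, so
    z(θ) = (24/π) θ − 4.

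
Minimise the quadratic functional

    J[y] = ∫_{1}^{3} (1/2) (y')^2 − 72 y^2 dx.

The Lagrangian is L = (1/2) (y')^2 − 72 y^2.
Compute ∂L/∂y = -144y, ∂L/∂y' = y'.
The Euler-Lagrange equation d/dx(∂L/∂y') − ∂L/∂y = 0 reduces to
    y'' + 144 y = 0.
Its general solution is
    y(x) = A sin(12x) + B cos(12x),
with A, B fixed by the endpoint conditions.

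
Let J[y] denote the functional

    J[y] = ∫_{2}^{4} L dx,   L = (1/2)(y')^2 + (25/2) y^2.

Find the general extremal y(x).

The Lagrangian is L = (1/2)(y')^2 + (25/2) y^2.
∂L/∂y = 25y.
∂L/∂y' = y'.
The Euler-Lagrange equation d/dx(∂L/∂y') − ∂L/∂y = 0 becomes:
    y'' - 25 y = 0
General solution: y(x) = A e^(5x) + B e^(-5x), where A and B are arbitrary constants fixed by the endpoint conditions.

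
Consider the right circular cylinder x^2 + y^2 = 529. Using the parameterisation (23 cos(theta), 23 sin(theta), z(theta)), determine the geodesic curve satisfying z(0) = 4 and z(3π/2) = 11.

Parameterise the cylinder of radius R = 23 as
    r(θ) = (23 cos θ, 23 sin θ, z(θ)).
The arc-length element is
    ds = sqrt(529 + (dz/dθ)^2) dθ,
so the Lagrangian is L = sqrt(529 + z'^2).
L depends on z' only, not on z or θ, so ∂L/∂z = 0 and
    ∂L/∂z' = z' / sqrt(529 + z'^2).
The Euler-Lagrange equation gives
    d/dθ( z' / sqrt(529 + z'^2) ) = 0,
so z' is constant. Integrating once:
    z(θ) = a θ + b,
a helix on the cylinder (a straight line when the cylinder is unrolled). The constants a, b are determined by the endpoint conditions.
With endpoint conditions z(0) = 4 and z(3π/2) = 11: from z(0) = b we get b = 4, and a·3π/2 + 4 = 11 gives a = 14/(3π), so
    z(θ) = (14/(3π)) θ + 4.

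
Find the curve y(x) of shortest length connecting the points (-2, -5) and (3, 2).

Arc-length functional: J[y] = ∫ sqrt(1 + (y')^2) dx.
Lagrangian L = sqrt(1 + (y')^2) has no explicit y dependence, so ∂L/∂y = 0 and the Euler-Lagrange equation gives
    d/dx( y' / sqrt(1 + (y')^2) ) = 0  ⇒  y' / sqrt(1 + (y')^2) = const.
Hence y' is constant, so y(x) is affine.
Fitting the endpoints (-2, -5) and (3, 2):
    slope m = (2 − (-5)) / (3 − (-2)) = 7/5,
    intercept c = (-5) − m·(-2) = -11/5.
Extremal: y(x) = (7/5) x - 11/5.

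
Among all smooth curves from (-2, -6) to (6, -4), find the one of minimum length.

Arc-length functional: J[y] = ∫ sqrt(1 + (y')^2) dx.
Lagrangian L = sqrt(1 + (y')^2) has no explicit y dependence, so ∂L/∂y = 0 and the Euler-Lagrange equation gives
    d/dx( y' / sqrt(1 + (y')^2) ) = 0  ⇒  y' / sqrt(1 + (y')^2) = const.
Hence y' is constant, so y(x) is affine.
Fitting the endpoints (-2, -6) and (6, -4):
    slope m = ((-4) − (-6)) / (6 − (-2)) = 1/4,
    intercept c = (-6) − m·(-2) = -11/2.
Extremal: y(x) = (1/4) x - 11/2.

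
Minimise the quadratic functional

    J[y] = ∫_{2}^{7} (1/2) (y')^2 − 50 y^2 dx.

The Lagrangian is L = (1/2) (y')^2 − 50 y^2.
Compute ∂L/∂y = -100y, ∂L/∂y' = y'.
The Euler-Lagrange equation d/dx(∂L/∂y') − ∂L/∂y = 0 reduces to
    y'' + 100 y = 0.
Its general solution is
    y(x) = A sin(10x) + B cos(10x),
with A, B fixed by the endpoint conditions.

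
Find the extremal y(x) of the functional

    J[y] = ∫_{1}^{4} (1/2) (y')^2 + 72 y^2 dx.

The Lagrangian is L = (1/2) (y')^2 + 72 y^2.
Compute ∂L/∂y = 144y, ∂L/∂y' = y'.
The Euler-Lagrange equation d/dx(∂L/∂y') − ∂L/∂y = 0 reduces to
    y'' − 144 y = 0.
Its general solution is
    y(x) = A e^(12x) + B e^(−12x),
with A, B fixed by the endpoint conditions.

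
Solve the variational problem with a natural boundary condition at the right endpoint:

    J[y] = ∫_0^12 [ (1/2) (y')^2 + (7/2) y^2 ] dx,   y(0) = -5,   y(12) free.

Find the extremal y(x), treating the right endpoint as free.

The Lagrangian L = (1/2) (y')^2 + (7/2) y^2 gives
    ∂L/∂y = 7 y,   ∂L/∂y' = y'.
Euler-Lagrange: y'' − 7 y = 0.
With k = sqrt(7), the general solution is
    y(x) = A cosh(sqrt(7) x) + B sinh(sqrt(7) x).
Fixed left endpoint y(0) = -5 ⇒ A = -5.
The right endpoint x = 12 is free, so the natural (transversality) condition is ∂L/∂y' |_{x=12} = 0, i.e. y'(12) = 0.
Compute y'(x) = A k sinh(k x) + B k cosh(k x), so
    y'(12) = A k sinh(k·12) + B k cosh(k·12) = 0
    ⇒ B = −A tanh(k·12) = 5 tanh(sqrt(7)·12).
Therefore the extremal is
    y(x) = −5 cosh(sqrt(7) x) + 5 tanh(sqrt(7)·12) sinh(sqrt(7) x).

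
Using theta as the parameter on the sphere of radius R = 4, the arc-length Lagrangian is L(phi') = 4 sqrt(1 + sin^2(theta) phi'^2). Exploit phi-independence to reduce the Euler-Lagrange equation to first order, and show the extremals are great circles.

On the sphere of radius R = 4 with spherical coordinates (θ, φ), the induced metric is
    ds^2 = 16(dθ^2 + sin^2(θ) dφ^2).
Parameterise by θ; the arc-length functional is
    J[φ] = ∫ 4 sqrt(1 + sin^2(θ) (dφ/dθ)^2) dθ,
so L = 4 sqrt(1 + sin^2(θ) φ'^2). Compute
    ∂L/∂φ = 0  (L has no explicit φ dependence),
    ∂L/∂φ' = 4 sin^2(θ) φ' / sqrt(1 + sin^2(θ) φ'^2).
Since ∂L/∂φ = 0, the Euler-Lagrange equation
    d/dθ(∂L/∂φ') − ∂L/∂φ = 0
reduces to d/dθ(∂L/∂φ') = 0, i.e. the momentum conjugate to φ is conserved:
    4 sin^2(θ) φ' / sqrt(1 + sin^2(θ) φ'^2) = C.
The overall factor of 4 is constant, so dividing through gives Clairaut's relation sin^2(θ) φ' / sqrt(1 + sin^2(θ) φ'^2) = C' (with C' = C/4). Solving for φ' and integrating gives the great-circle family
    cot(θ) = A cos(φ − φ_0),
i.e. the intersection of the sphere with a plane through the origin. The two constants A and φ_0 (equivalently C and one phase) are fixed by the two endpoint conditions.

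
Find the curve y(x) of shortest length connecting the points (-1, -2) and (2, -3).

Arc-length functional: J[y] = ∫ sqrt(1 + (y')^2) dx.
Lagrangian L = sqrt(1 + (y')^2) has no explicit y dependence, so ∂L/∂y = 0 and the Euler-Lagrange equation gives
    d/dx( y' / sqrt(1 + (y')^2) ) = 0  ⇒  y' / sqrt(1 + (y')^2) = const.
Hence y' is constant, so y(x) is affine.
Fitting the endpoints (-1, -2) and (2, -3):
    slope m = ((-3) − (-2)) / (2 − (-1)) = -1/3,
    intercept c = (-2) − m·(-1) = -7/3.
Extremal: y(x) = (-1/3) x - 7/3.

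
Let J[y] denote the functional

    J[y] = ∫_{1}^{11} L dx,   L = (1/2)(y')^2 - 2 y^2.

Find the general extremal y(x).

The Lagrangian is L = (1/2)(y')^2 - 2 y^2.
∂L/∂y = -4y.
∂L/∂y' = y'.
The Euler-Lagrange equation d/dx(∂L/∂y') − ∂L/∂y = 0 becomes:
    y'' + 4 y = 0
General solution: y(x) = A sin(2x) + B cos(2x), where A and B are arbitrary constants fixed by the endpoint conditions.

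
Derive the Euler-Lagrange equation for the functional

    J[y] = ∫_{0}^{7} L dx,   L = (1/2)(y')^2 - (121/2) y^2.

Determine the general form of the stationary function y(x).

The Lagrangian is L = (1/2)(y')^2 - (121/2) y^2.
∂L/∂y = -121y.
∂L/∂y' = y'.
The Euler-Lagrange equation d/dx(∂L/∂y') − ∂L/∂y = 0 becomes:
    y'' + 121 y = 0
General solution: y(x) = A sin(11x) + B cos(11x), where A and B are arbitrary constants fixed by the endpoint conditions.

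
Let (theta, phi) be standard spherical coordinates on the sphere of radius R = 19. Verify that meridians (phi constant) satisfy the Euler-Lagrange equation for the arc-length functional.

On the sphere of radius R = 19 with spherical coordinates (θ, φ), the induced metric is
    ds^2 = 361(dθ^2 + sin^2(θ) dφ^2).
Using θ as the parameter, the arc-length functional becomes
    J[φ] = ∫ 19 sqrt(1 + sin^2(θ) (dφ/dθ)^2) dθ.
So L = 19 sqrt(1 + sin^2(θ) φ'^2). Compute
    ∂L/∂φ = 0  (L has no explicit φ dependence),
    ∂L/∂φ' = 19 sin^2(θ) φ' / sqrt(1 + sin^2(θ) φ'^2).
For the candidate φ(θ) = c (constant), φ' = 0, so ∂L/∂φ' evaluated along the candidate vanishes, and ∂L/∂φ is identically zero. Hence
    d/dθ(∂L/∂φ') − ∂L/∂φ = 0
is satisfied. Therefore meridians φ = const are extremals of arc length — they are geodesics on the sphere.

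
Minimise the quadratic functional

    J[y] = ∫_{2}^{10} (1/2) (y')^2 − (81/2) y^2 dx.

The Lagrangian is L = (1/2) (y')^2 − (81/2) y^2.
Compute ∂L/∂y = -81y, ∂L/∂y' = y'.
The Euler-Lagrange equation d/dx(∂L/∂y') − ∂L/∂y = 0 reduces to
    y'' + 81 y = 0.
Its general solution is
    y(x) = A sin(9x) + B cos(9x),
with A, B fixed by the endpoint conditions.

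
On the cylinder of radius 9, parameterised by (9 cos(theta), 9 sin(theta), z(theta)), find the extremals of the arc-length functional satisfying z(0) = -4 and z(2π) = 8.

Parameterise the cylinder of radius R = 9 as
    r(θ) = (9 cos θ, 9 sin θ, z(θ)).
The arc-length element is
    ds = sqrt(81 + (dz/dθ)^2) dθ,
so the Lagrangian is L = sqrt(81 + z'^2).
L depends on z' only, not on z or θ, so ∂L/∂z = 0 and
    ∂L/∂z' = z' / sqrt(81 + z'^2).
The Euler-Lagrange equation gives
    d/dθ( z' / sqrt(81 + z'^2) ) = 0,
so z' is constant. Integrating once:
    z(θ) = a θ + b,
a helix on the cylinder (a straight line when the cylinder is unrolled). The constants a, b are determined by the endpoint conditions.
With endpoint conditions z(0) = -4 and z(2π) = 8: from z(0) = b we get b = -4, and a·2π + -4 = 8 gives a = 6/π, so
    z(θ) = (6/π) θ − 4.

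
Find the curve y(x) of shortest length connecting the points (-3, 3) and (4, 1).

Arc-length functional: J[y] = ∫ sqrt(1 + (y')^2) dx.
Lagrangian L = sqrt(1 + (y')^2) has no explicit y dependence, so ∂L/∂y = 0 and the Euler-Lagrange equation gives
    d/dx( y' / sqrt(1 + (y')^2) ) = 0  ⇒  y' / sqrt(1 + (y')^2) = const.
Hence y' is constant, so y(x) is affine.
Fitting the endpoints (-3, 3) and (4, 1):
    slope m = (1 − 3) / (4 − (-3)) = -2/7,
    intercept c = 3 − m·(-3) = 15/7.
Extremal: y(x) = (-2/7) x + 15/7.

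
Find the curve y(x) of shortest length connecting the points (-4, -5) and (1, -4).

Arc-length functional: J[y] = ∫ sqrt(1 + (y')^2) dx.
Lagrangian L = sqrt(1 + (y')^2) has no explicit y dependence, so ∂L/∂y = 0 and the Euler-Lagrange equation gives
    d/dx( y' / sqrt(1 + (y')^2) ) = 0  ⇒  y' / sqrt(1 + (y')^2) = const.
Hence y' is constant, so y(x) is affine.
Fitting the endpoints (-4, -5) and (1, -4):
    slope m = ((-4) − (-5)) / (1 − (-4)) = 1/5,
    intercept c = (-5) − m·(-4) = -21/5.
Extremal: y(x) = (1/5) x - 21/5.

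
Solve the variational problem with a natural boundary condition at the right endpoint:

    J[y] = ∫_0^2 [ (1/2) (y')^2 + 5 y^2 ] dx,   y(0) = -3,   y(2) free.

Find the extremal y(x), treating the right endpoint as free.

The Lagrangian L = (1/2) (y')^2 + 5 y^2 gives
    ∂L/∂y = 10 y,   ∂L/∂y' = y'.
Euler-Lagrange: y'' − 10 y = 0.
With k = sqrt(10), the general solution is
    y(x) = A cosh(sqrt(10) x) + B sinh(sqrt(10) x).
Fixed left endpoint y(0) = -3 ⇒ A = -3.
The right endpoint x = 2 is free, so the natural (transversality) condition is ∂L/∂y' |_{x=2} = 0, i.e. y'(2) = 0.
Compute y'(x) = A k sinh(k x) + B k cosh(k x), so
    y'(2) = A k sinh(k·2) + B k cosh(k·2) = 0
    ⇒ B = −A tanh(k·2) = 3 tanh(sqrt(10)·2).
Therefore the extremal is
    y(x) = −3 cosh(sqrt(10) x) + 3 tanh(sqrt(10)·2) sinh(sqrt(10) x).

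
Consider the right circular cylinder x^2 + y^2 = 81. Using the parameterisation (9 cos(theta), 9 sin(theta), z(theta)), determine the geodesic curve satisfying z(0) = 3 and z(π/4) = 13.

Parameterise the cylinder of radius R = 9 as
    r(θ) = (9 cos θ, 9 sin θ, z(θ)).
The arc-length element is
    ds = sqrt(81 + (dz/dθ)^2) dθ,
so the Lagrangian is L = sqrt(81 + z'^2).
L depends on z' only, not on z or θ, so ∂L/∂z = 0 and
    ∂L/∂z' = z' / sqrt(81 + z'^2).
The Euler-Lagrange equation gives
    d/dθ( z' / sqrt(81 + z'^2) ) = 0,
so z' is constant. Integrating once:
    z(θ) = a θ + b,
a helix on the cylinder (a straight line when the cylinder is unrolled). The constants a, b are determined by the endpoint conditions.
With endpoint conditions z(0) = 3 and z(π/4) = 13: from z(0) = b we get b = 3, and a·π/4 + 3 = 13 gives a = 40/π, so
    z(θ) = (40/π) θ + 3.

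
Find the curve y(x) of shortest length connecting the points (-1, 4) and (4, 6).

Arc-length functional: J[y] = ∫ sqrt(1 + (y')^2) dx.
Lagrangian L = sqrt(1 + (y')^2) has no explicit y dependence, so ∂L/∂y = 0 and the Euler-Lagrange equation gives
    d/dx( y' / sqrt(1 + (y')^2) ) = 0  ⇒  y' / sqrt(1 + (y')^2) = const.
Hence y' is constant, so y(x) is affine.
Fitting the endpoints (-1, 4) and (4, 6):
    slope m = (6 − 4) / (4 − (-1)) = 2/5,
    intercept c = 4 − m·(-1) = 22/5.
Extremal: y(x) = (2/5) x + 22/5.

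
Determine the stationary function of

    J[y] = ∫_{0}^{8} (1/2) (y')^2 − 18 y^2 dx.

The Lagrangian is L = (1/2) (y')^2 − 18 y^2.
Compute ∂L/∂y = -36y, ∂L/∂y' = y'.
The Euler-Lagrange equation d/dx(∂L/∂y') − ∂L/∂y = 0 reduces to
    y'' + 36 y = 0.
Its general solution is
    y(x) = A sin(6x) + B cos(6x),
with A, B fixed by the endpoint conditions.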